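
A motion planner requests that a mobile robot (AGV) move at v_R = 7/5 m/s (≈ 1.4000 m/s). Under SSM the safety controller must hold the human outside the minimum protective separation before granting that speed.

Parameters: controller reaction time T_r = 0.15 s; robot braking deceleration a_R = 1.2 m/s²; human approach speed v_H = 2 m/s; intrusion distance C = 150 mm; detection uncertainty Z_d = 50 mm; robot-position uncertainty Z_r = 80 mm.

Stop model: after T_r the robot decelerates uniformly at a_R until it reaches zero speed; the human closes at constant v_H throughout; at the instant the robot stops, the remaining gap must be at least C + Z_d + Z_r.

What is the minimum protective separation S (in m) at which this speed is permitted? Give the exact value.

stop time T_s = (7/5)/(6/5) = 1.1667 s
robot in T_r: 1.4000·0.1500 = 0.2100 m
robot covers 1.4000·1.1667 − ½·1.2000·1.1667² = 0.8167 m while stopping
human over T_r+T_s: 2.0000·(0.1500+1.1667) = 2.6333 m
margins: 0.1500+0.0500+0.0800 = 0.2800 m
S_min ≈ 0.2100+0.8167+2.6333+0.2800  ⇒  S_min = 197/50 m

S_min = 197/50 m = 3.9400 m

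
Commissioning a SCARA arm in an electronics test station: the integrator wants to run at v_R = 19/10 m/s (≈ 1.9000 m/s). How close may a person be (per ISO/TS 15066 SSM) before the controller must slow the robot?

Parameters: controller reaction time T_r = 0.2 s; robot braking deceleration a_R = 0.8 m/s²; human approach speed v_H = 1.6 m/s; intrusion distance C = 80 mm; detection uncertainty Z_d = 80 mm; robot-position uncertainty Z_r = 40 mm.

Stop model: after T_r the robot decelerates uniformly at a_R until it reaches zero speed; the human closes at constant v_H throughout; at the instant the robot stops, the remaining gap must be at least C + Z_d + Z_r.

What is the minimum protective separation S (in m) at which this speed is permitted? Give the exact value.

S_min = 1113/160 m = 6.9562 m

braking lasts T_s = (19/10)/(4/5) = 2.3750 s
robot covers v_R·T_r = 1.9000·0.2000 = 0.3800 m before braking
robot under decel: 1.9000²/(2·0.8000) = 2.2563 m
human closes 1.6000·2.5750 = 4.1200 m
C+Z_d+Z_r = 0.0800+0.0800+0.0400 = 0.2000 m
S_min ≈ 0.3800+2.2563+4.1200+0.2000  ⇒  S_min = 1113/160 m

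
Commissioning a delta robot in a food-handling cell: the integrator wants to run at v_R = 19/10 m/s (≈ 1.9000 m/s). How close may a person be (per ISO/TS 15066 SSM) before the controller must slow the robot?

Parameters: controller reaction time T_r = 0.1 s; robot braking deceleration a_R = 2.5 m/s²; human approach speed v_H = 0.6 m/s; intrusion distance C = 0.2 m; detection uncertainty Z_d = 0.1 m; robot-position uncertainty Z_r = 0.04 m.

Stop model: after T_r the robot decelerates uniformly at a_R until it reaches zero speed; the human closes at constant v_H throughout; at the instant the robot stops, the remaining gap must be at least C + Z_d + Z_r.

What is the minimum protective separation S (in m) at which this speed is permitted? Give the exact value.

S_min = 221/125 m = 1.7680 m

stop time T_s = (19/10)/(5/2) = 0.7600 s
robot in T_r: 1.9000·0.1000 = 0.1900 m
robot covers 1.9000·0.7600 − ½·2.5000·0.7600² = 0.7220 m while stopping
human over T_r+T_s: 0.6000·(0.1000+0.7600) = 0.5160 m
residual clearance needed = 0.2000+0.1000+0.0400 = 0.3400 m
S_min ≈ 0.1900+0.7220+0.5160+0.3400  ⇒  S_min = 221/125 m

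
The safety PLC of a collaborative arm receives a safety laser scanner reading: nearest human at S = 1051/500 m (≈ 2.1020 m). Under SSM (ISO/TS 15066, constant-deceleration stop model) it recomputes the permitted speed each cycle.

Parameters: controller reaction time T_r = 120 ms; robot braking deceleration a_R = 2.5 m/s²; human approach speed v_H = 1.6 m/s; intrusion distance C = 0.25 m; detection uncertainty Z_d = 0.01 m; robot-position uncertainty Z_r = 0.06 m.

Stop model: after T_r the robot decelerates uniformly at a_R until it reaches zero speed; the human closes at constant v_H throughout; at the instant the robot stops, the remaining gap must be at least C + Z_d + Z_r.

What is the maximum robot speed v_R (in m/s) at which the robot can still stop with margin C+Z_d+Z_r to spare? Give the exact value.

at the boundary: (1/5)·v² + (19/25)·v + (-159/100) = 0
  disc = (19/25)² − 4·(1/5)·(-159/100) = 1156/625 ; √disc = 34/25
  v_R = (−(19/25) + 34/25) / (2·(1/5)) = 3/2 m/s
check:
stop time T_s = (3/2)/(5/2) = 0.6000 s
robot covers v_R·T_r = 1.5000·0.1200 = 0.1800 m before braking
robot covers 1.5000·0.6000 − ½·2.5000·0.6000² = 0.4500 m while stopping
human over T_r+T_s: 1.6000·(0.1200+0.6000) = 1.1520 m
residual clearance needed = 0.2500+0.0100+0.0600 = 0.3200 m
sum ≈ 0.1800+0.4500+1.1520+0.3200 ≈ 2.1020 m = S ✓

v_R_max = 3/2 m/s = 1.5000 m/s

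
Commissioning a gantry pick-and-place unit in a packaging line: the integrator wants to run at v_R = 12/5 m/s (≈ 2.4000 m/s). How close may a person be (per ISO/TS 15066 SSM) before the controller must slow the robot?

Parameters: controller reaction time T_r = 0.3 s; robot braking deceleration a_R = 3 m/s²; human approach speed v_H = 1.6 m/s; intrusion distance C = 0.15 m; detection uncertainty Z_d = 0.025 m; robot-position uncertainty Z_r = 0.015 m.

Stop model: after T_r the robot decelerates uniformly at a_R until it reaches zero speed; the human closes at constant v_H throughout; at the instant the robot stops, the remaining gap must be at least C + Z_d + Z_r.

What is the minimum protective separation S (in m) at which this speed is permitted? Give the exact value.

stop time T_s = (12/5)/3 = 0.8000 s
robot covers v_R·T_r = 2.4000·0.3000 = 0.7200 m before braking
braking distance = 2.4000²/(2·3.0000) = 0.9600 m
person approaches 1.6000·(0.3000+0.8000) = 1.7600 m
residual clearance needed = 0.1500+0.0250+0.0150 = 0.1900 m
S_min ≈ 0.7200+0.9600+1.7600+0.1900  ⇒  S_min = 363/100 m

S_min = 363/100 m = 3.6300 m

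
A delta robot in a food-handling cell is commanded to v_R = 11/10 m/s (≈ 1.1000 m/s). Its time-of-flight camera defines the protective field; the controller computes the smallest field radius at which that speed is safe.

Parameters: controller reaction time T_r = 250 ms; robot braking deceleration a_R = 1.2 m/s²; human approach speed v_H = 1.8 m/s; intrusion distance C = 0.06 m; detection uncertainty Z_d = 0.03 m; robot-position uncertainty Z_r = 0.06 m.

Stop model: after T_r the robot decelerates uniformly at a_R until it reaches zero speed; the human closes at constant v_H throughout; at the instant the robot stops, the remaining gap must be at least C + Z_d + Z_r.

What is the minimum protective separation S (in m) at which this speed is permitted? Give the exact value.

S_min = 727/240 m = 3.0292 m

stop time T_s = (11/10)/(6/5) = 0.9167 s
robot covers v_R·T_r = 1.1000·0.2500 = 0.2750 m before braking
robot covers 1.1000·0.9167 − ½·1.2000·0.9167² = 0.5042 m while stopping
human closes 1.8000·1.1667 = 2.1000 m
C+Z_d+Z_r = 0.0600+0.0300+0.0600 = 0.1500 m
S_min ≈ 0.2750+0.5042+2.1000+0.1500  ⇒  S_min = 727/240 m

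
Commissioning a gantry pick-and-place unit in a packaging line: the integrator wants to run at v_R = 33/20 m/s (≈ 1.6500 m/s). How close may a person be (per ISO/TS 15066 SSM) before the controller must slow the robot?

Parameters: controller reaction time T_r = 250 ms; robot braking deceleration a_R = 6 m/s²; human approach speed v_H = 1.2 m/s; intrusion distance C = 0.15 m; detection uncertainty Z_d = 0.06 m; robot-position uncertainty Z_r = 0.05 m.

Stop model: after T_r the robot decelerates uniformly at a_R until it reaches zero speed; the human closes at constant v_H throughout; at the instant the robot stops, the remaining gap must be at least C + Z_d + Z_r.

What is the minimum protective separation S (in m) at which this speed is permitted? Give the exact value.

S_min = 2447/1600 m = 1.5294 m

T_s = v_R/a_R = (33/20)/6 = 0.2750 s
robot covers v_R·T_r = 1.6500·0.2500 = 0.4125 m before braking
robot under decel: 1.6500²/(2·6.0000) = 0.2269 m
human over T_r+T_s: 1.2000·(0.2500+0.2750) = 0.6300 m
C+Z_d+Z_r = 0.1500+0.0600+0.0500 = 0.2600 m
S_min ≈ 0.4125+0.2269+0.6300+0.2600  ⇒  S_min = 2447/1600 m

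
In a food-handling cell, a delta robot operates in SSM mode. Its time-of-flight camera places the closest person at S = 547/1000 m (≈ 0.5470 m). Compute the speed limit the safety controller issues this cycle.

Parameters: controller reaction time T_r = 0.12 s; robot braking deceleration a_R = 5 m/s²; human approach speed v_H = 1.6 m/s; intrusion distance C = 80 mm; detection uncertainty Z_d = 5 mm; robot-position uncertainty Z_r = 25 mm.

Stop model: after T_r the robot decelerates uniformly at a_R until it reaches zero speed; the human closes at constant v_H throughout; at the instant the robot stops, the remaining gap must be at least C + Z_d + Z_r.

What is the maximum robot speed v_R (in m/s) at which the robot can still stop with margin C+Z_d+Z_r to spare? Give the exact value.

v_R_max = 1/2 m/s = 0.5000 m/s

collect terms ⇒ (1/10)·v_R² + (11/25)·v_R + (-49/200) = 0
  disc = (11/25)² − 4·(1/10)·(-49/200) = 729/2500 ; √disc = 27/50
  v_R = (−(11/25) + 27/50) / (2·(1/10)) = 1/2 m/s
check:
T_s = v_R/a_R = (1/2)/5 = 0.1000 s
reaction-phase robot travel = 0.5000·0.1200 = 0.0600 m
robot covers 0.5000·0.1000 − ½·5.0000·0.1000² = 0.0250 m while stopping
human over T_r+T_s: 1.6000·(0.1200+0.1000) = 0.3520 m
C+Z_d+Z_r = 0.0800+0.0050+0.0250 = 0.1100 m
sum ≈ 0.0600+0.0250+0.3520+0.1100 ≈ 0.5470 m = S ✓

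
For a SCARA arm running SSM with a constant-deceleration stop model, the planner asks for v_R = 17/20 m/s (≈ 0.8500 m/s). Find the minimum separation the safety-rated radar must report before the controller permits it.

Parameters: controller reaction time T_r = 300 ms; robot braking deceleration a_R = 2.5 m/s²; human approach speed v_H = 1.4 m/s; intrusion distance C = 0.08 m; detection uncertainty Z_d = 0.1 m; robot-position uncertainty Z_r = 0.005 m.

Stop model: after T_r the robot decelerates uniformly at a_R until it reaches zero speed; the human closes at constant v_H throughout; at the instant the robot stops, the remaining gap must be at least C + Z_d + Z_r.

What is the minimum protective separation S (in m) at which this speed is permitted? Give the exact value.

S_min = 2961/2000 m = 1.4805 m

stop time T_s = (17/20)/(5/2) = 0.3400 s
reaction-phase robot travel = 0.8500·0.3000 = 0.2550 m
robot covers 0.8500·0.3400 − ½·2.5000·0.3400² = 0.1445 m while stopping
human closes 1.4000·0.6400 = 0.8960 m
margins: 0.0800+0.1000+0.0050 = 0.1850 m
S_min ≈ 0.2550+0.1445+0.8960+0.1850  ⇒  S_min = 2961/2000 m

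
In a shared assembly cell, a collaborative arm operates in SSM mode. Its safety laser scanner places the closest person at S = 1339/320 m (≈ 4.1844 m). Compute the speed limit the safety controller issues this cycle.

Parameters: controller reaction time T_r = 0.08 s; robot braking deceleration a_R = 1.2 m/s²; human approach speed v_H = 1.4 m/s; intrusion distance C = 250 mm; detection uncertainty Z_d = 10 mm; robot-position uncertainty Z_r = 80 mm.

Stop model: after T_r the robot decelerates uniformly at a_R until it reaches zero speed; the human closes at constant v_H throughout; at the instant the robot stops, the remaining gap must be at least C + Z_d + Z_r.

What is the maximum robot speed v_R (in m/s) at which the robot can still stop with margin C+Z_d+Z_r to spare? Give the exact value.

v_R_max = 37/20 m/s = 1.8500 m/s

at the boundary: (5/12)·v² + (187/150)·v + (-29859/8000) = 0
  disc = (187/150)² − 4·(5/12)·(-29859/8000) = 2798929/360000 ; √disc = 1673/600
  v_R = (−(187/150) + 1673/600) / (2·(5/12)) = 37/20 m/s
check:
braking lasts T_s = (37/20)/(6/5) = 1.5417 s
robot covers v_R·T_r = 1.8500·0.0800 = 0.1480 m before braking
braking distance = 1.8500²/(2·1.2000) = 1.4260 m
human over T_r+T_s: 1.4000·(0.0800+1.5417) = 2.2703 m
margins: 0.2500+0.0100+0.0800 = 0.3400 m
sum ≈ 0.1480+1.4260+2.2703+0.3400 ≈ 4.1844 m = S ✓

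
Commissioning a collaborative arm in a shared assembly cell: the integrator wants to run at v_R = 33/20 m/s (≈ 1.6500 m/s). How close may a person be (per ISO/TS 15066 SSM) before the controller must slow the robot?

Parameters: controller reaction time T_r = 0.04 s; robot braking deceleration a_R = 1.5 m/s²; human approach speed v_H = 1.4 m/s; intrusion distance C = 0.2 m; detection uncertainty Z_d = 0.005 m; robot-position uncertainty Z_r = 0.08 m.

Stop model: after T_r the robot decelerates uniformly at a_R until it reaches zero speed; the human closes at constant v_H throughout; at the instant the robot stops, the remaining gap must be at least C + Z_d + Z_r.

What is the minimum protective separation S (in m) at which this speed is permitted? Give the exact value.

stop time T_s = (33/20)/(3/2) = 1.1000 s
robot in T_r: 1.6500·0.0400 = 0.0660 m
robot under decel: 1.6500²/(2·1.5000) = 0.9075 m
human closes 1.4000·1.1400 = 1.5960 m
margins: 0.2000+0.0050+0.0800 = 0.2850 m
S_min ≈ 0.0660+0.9075+1.5960+0.2850  ⇒  S_min = 5709/2000 m

S_min = 5709/2000 m = 2.8545 m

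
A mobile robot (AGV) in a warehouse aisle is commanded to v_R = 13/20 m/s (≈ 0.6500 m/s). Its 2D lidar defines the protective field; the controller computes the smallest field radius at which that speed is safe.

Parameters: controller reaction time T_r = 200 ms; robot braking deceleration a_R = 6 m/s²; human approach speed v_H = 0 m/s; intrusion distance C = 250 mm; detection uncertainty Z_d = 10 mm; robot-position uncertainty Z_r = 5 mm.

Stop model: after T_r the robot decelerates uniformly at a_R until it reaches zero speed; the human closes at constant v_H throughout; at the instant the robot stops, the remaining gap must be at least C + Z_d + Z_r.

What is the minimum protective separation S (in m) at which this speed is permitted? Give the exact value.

stop time T_s = (13/20)/6 = 0.1083 s
reaction-phase robot travel = 0.6500·0.2000 = 0.1300 m
braking distance = 0.6500²/(2·6.0000) = 0.0352 m
person approaches 0.0000·(0.2000+0.1083) = 0.0000 m
margins: 0.2500+0.0100+0.0050 = 0.2650 m
S_min ≈ 0.1300+0.0352+0.0000+0.2650  ⇒  S_min = 413/960 m

S_min = 413/960 m = 0.4302 m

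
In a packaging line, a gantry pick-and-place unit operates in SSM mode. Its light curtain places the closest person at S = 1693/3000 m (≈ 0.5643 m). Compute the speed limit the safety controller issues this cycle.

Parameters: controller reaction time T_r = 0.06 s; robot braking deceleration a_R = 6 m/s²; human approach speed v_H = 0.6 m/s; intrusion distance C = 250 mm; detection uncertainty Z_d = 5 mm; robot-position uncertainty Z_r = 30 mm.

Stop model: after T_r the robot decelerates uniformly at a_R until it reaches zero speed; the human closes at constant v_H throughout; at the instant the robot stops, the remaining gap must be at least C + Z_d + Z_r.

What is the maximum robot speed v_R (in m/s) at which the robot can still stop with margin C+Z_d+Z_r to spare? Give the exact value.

v_R_max = 1 m/s = 1.0000 m/s

collect terms ⇒ (1/12)·v_R² + (4/25)·v_R + (-73/300) = 0
  disc = (4/25)² − 4·(1/12)·(-73/300) = 2401/22500 ; √disc = 49/150
  v_R = (−(4/25) + 49/150) / (2·(1/12)) = 1 m/s
check:
braking lasts T_s = 1/6 = 0.1667 s
robot covers v_R·T_r = 1.0000·0.0600 = 0.0600 m before braking
robot under decel: 1.0000²/(2·6.0000) = 0.0833 m
person approaches 0.6000·(0.0600+0.1667) = 0.1360 m
residual clearance needed = 0.2500+0.0050+0.0300 = 0.2850 m
sum ≈ 0.0600+0.0833+0.1360+0.2850 ≈ 0.5643 m = S ✓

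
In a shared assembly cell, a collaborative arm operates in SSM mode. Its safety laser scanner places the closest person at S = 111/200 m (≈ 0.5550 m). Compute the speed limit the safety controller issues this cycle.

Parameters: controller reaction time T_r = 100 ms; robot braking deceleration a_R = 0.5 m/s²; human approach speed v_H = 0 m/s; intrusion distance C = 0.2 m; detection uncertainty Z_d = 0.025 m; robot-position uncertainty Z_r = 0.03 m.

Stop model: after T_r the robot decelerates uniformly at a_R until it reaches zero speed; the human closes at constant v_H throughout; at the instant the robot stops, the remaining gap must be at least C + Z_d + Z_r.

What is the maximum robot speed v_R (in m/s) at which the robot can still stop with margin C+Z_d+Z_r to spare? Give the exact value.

collect terms ⇒ (1)·v_R² + (1/10)·v_R + (-3/10) = 0
  disc = (1/10)² − 4·(1)·(-3/10) = 121/100 ; √disc = 11/10
  v_R = (−(1/10) + 11/10) / (2·(1)) = 1/2 m/s
check:
braking lasts T_s = (1/2)/(1/2) = 1.0000 s
reaction-phase robot travel = 0.5000·0.1000 = 0.0500 m
braking distance = 0.5000²/(2·0.5000) = 0.2500 m
human over T_r+T_s: 0.0000·(0.1000+1.0000) = 0.0000 m
residual clearance needed = 0.2000+0.0250+0.0300 = 0.2550 m
sum ≈ 0.0500+0.2500+0.0000+0.2550 ≈ 0.5550 m = S ✓

v_R_max = 1/2 m/s = 0.5000 m/s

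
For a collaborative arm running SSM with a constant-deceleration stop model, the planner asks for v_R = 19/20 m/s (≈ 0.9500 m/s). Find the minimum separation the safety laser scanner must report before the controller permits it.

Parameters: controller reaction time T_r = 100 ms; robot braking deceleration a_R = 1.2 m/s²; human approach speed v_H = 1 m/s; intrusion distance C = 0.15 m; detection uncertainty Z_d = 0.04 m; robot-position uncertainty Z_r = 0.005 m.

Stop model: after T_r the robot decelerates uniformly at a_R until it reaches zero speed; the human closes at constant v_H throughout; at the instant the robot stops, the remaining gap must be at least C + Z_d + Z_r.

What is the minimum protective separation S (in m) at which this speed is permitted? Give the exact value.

T_s = v_R/a_R = (19/20)/(6/5) = 0.7917 s
robot in T_r: 0.9500·0.1000 = 0.0950 m
robot covers 0.9500·0.7917 − ½·1.2000·0.7917² = 0.3760 m while stopping
human closes 1.0000·0.8917 = 0.8917 m
margins: 0.1500+0.0400+0.0050 = 0.1950 m
S_min ≈ 0.0950+0.3760+0.8917+0.1950  ⇒  S_min = 7477/4800 m

S_min = 7477/4800 m = 1.5577 m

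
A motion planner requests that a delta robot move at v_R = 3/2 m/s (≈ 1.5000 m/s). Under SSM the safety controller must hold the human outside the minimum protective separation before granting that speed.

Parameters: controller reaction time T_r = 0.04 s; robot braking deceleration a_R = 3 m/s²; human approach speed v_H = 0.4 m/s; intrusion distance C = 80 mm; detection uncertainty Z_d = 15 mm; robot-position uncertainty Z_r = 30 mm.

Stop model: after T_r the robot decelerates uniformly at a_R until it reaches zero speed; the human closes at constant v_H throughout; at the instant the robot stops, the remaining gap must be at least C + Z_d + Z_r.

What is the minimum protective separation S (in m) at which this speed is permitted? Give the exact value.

braking lasts T_s = (3/2)/3 = 0.5000 s
reaction-phase robot travel = 1.5000·0.0400 = 0.0600 m
robot under decel: 1.5000²/(2·3.0000) = 0.3750 m
human over T_r+T_s: 0.4000·(0.0400+0.5000) = 0.2160 m
margins: 0.0800+0.0150+0.0300 = 0.1250 m
S_min ≈ 0.0600+0.3750+0.2160+0.1250  ⇒  S_min = 97/125 m

S_min = 97/125 m = 0.7760 m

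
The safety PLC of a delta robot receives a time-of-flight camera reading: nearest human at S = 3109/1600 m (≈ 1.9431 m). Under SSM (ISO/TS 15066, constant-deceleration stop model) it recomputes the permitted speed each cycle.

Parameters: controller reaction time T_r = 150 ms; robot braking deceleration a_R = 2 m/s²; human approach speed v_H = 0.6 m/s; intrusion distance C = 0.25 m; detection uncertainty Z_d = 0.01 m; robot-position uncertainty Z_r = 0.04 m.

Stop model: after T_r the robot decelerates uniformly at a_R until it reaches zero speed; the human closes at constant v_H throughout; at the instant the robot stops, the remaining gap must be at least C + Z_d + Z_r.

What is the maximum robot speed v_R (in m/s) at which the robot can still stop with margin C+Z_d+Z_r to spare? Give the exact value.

v_R_max = 7/4 m/s = 1.7500 m/s

quadratic (1/4)·v² + (9/20)·v + (-497/320) = 0
  disc = (9/20)² − 4·(1/4)·(-497/320) = 2809/1600 ; √disc = 53/40
  v_R = (−(9/20) + 53/40) / (2·(1/4)) = 7/4 m/s
check:
braking lasts T_s = (7/4)/2 = 0.8750 s
robot in T_r: 1.7500·0.1500 = 0.2625 m
braking distance = 1.7500²/(2·2.0000) = 0.7656 m
person approaches 0.6000·(0.1500+0.8750) = 0.6150 m
margins: 0.2500+0.0100+0.0400 = 0.3000 m
sum ≈ 0.2625+0.7656+0.6150+0.3000 ≈ 1.9431 m = S ✓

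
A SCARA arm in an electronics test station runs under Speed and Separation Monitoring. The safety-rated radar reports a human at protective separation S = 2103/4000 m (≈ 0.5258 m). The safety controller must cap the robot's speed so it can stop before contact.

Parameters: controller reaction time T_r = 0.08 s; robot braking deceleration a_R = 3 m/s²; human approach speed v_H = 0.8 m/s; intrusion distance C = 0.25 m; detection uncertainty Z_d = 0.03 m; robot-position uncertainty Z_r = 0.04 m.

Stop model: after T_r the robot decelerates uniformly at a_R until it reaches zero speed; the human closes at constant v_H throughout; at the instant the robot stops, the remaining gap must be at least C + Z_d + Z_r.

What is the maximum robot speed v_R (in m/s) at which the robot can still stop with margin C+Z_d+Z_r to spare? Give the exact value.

quadratic (1/6)·v² + (26/75)·v + (-567/4000) = 0
  disc = (26/75)² − 4·(1/6)·(-567/4000) = 19321/90000 ; √disc = 139/300
  v_R = (−(26/75) + 139/300) / (2·(1/6)) = 7/20 m/s
check:
stop time T_s = (7/20)/3 = 0.1167 s
robot in T_r: 0.3500·0.0800 = 0.0280 m
braking distance = 0.3500²/(2·3.0000) = 0.0204 m
human over T_r+T_s: 0.8000·(0.0800+0.1167) = 0.1573 m
C+Z_d+Z_r = 0.2500+0.0300+0.0400 = 0.3200 m
sum ≈ 0.0280+0.0204+0.1573+0.3200 ≈ 0.5258 m = S ✓

v_R_max = 7/20 m/s = 0.3500 m/s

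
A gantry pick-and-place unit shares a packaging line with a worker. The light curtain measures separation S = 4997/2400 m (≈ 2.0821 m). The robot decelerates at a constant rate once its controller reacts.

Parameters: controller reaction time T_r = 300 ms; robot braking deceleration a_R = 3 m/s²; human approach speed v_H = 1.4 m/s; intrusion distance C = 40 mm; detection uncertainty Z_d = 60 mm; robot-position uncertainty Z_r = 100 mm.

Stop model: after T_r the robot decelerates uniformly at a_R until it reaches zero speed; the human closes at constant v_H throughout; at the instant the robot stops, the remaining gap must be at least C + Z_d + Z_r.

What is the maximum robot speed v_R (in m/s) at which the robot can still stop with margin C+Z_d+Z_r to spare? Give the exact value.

at the boundary: (1/6)·v² + (23/30)·v + (-3509/2400) = 0
  disc = (23/30)² − 4·(1/6)·(-3509/2400) = 25/16 ; √disc = 5/4
  v_R = (−(23/30) + 5/4) / (2·(1/6)) = 29/20 m/s
check:
braking lasts T_s = (29/20)/3 = 0.4833 s
robot in T_r: 1.4500·0.3000 = 0.4350 m
robot covers 1.4500·0.4833 − ½·3.0000·0.4833² = 0.3504 m while stopping
human over T_r+T_s: 1.4000·(0.3000+0.4833) = 1.0967 m
residual clearance needed = 0.0400+0.0600+0.1000 = 0.2000 m
sum ≈ 0.4350+0.3504+1.0967+0.2000 ≈ 2.0821 m = S ✓

v_R_max = 29/20 m/s = 1.4500 m/s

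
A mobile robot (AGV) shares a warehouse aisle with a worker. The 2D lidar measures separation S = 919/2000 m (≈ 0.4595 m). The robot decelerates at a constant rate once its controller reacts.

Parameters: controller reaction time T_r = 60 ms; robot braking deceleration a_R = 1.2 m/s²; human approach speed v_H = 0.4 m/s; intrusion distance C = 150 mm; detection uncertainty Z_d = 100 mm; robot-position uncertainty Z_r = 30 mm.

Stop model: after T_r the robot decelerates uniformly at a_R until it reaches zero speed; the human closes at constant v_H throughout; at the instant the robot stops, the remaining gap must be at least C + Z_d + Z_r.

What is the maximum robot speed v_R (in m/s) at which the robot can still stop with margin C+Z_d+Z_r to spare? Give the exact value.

at the boundary: (5/12)·v² + (59/150)·v + (-311/2000) = 0
  disc = (59/150)² − 4·(5/12)·(-311/2000) = 37249/90000 ; √disc = 193/300
  v_R = (−(59/150) + 193/300) / (2·(5/12)) = 3/10 m/s
check:
stop time T_s = (3/10)/(6/5) = 0.2500 s
reaction-phase robot travel = 0.3000·0.0600 = 0.0180 m
braking distance = 0.3000²/(2·1.2000) = 0.0375 m
human over T_r+T_s: 0.4000·(0.0600+0.2500) = 0.1240 m
margins: 0.1500+0.1000+0.0300 = 0.2800 m
sum ≈ 0.0180+0.0375+0.1240+0.2800 ≈ 0.4595 m = S ✓

v_R_max = 3/10 m/s = 0.3000 m/s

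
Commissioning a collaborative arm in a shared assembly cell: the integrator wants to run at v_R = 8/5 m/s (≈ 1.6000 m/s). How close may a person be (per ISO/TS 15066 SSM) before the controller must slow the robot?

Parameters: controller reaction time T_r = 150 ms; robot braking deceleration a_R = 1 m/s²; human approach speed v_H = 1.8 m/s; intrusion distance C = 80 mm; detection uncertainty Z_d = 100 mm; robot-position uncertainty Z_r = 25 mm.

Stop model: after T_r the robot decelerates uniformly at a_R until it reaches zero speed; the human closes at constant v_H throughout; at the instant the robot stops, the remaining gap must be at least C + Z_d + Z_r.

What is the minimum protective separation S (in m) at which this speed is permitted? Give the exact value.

stop time T_s = (8/5)/1 = 1.6000 s
robot in T_r: 1.6000·0.1500 = 0.2400 m
robot covers 1.6000·1.6000 − ½·1.0000·1.6000² = 1.2800 m while stopping
human over T_r+T_s: 1.8000·(0.1500+1.6000) = 3.1500 m
margins: 0.0800+0.1000+0.0250 = 0.2050 m
S_min ≈ 0.2400+1.2800+3.1500+0.2050  ⇒  S_min = 39/8 m

S_min = 39/8 m = 4.8750 m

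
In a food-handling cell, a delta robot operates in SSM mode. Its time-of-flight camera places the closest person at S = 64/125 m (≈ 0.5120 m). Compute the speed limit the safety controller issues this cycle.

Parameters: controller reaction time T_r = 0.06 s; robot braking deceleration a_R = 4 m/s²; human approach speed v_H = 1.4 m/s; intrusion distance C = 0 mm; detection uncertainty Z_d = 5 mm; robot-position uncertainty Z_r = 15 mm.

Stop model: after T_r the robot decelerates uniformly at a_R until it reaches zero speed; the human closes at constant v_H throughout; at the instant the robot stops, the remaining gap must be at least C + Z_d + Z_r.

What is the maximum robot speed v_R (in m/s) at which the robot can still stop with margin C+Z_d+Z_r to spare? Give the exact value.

v_R_max = 4/5 m/s = 0.8000 m/s

quadratic (1/8)·v² + (41/100)·v + (-51/125) = 0
  disc = (41/100)² − 4·(1/8)·(-51/125) = 3721/10000 ; √disc = 61/100
  v_R = (−(41/100) + 61/100) / (2·(1/8)) = 4/5 m/s
check:
braking lasts T_s = (4/5)/4 = 0.2000 s
reaction-phase robot travel = 0.8000·0.0600 = 0.0480 m
robot under decel: 0.8000²/(2·4.0000) = 0.0800 m
person approaches 1.4000·(0.0600+0.2000) = 0.3640 m
residual clearance needed = 0.0000+0.0050+0.0150 = 0.0200 m
sum ≈ 0.0480+0.0800+0.3640+0.0200 ≈ 0.5120 m = S ✓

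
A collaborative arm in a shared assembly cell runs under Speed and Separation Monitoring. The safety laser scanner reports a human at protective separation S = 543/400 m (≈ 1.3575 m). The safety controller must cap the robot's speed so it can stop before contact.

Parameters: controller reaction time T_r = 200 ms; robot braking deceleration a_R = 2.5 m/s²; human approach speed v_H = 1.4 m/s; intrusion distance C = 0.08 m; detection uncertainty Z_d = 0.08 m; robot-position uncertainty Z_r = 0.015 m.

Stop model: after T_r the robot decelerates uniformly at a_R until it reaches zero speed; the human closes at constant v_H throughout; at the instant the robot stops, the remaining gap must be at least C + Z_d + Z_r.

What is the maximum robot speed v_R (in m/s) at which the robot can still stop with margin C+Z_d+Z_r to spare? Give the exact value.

at the boundary: (1/5)·v² + (19/25)·v + (-361/400) = 0
  disc = (19/25)² − 4·(1/5)·(-361/400) = 3249/2500 ; √disc = 57/50
  v_R = (−(19/25) + 57/50) / (2·(1/5)) = 19/20 m/s
check:
T_s = v_R/a_R = (19/20)/(5/2) = 0.3800 s
robot covers v_R·T_r = 0.9500·0.2000 = 0.1900 m before braking
robot under decel: 0.9500²/(2·2.5000) = 0.1805 m
human closes 1.4000·0.5800 = 0.8120 m
margins: 0.0800+0.0800+0.0150 = 0.1750 m
sum ≈ 0.1900+0.1805+0.8120+0.1750 ≈ 1.3575 m = S ✓

v_R_max = 19/20 m/s = 0.9500 m/s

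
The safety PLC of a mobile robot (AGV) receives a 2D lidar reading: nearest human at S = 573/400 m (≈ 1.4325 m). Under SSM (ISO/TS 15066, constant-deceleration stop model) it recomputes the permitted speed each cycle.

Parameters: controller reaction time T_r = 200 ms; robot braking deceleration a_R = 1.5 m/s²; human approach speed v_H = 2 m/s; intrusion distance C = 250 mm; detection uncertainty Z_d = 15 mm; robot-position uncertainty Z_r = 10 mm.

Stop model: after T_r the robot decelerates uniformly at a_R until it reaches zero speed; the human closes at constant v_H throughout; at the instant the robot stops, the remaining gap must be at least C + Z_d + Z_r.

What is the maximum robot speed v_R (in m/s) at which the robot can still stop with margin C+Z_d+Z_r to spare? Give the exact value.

at the boundary: (1/3)·v² + (23/15)·v + (-303/400) = 0
  disc = (23/15)² − 4·(1/3)·(-303/400) = 121/36 ; √disc = 11/6
  v_R = (−(23/15) + 11/6) / (2·(1/3)) = 9/20 m/s
check:
T_s = v_R/a_R = (9/20)/(3/2) = 0.3000 s
robot in T_r: 0.4500·0.2000 = 0.0900 m
robot covers 0.4500·0.3000 − ½·1.5000·0.3000² = 0.0675 m while stopping
person approaches 2.0000·(0.2000+0.3000) = 1.0000 m
margins: 0.2500+0.0150+0.0100 = 0.2750 m
sum ≈ 0.0900+0.0675+1.0000+0.2750 ≈ 1.4325 m = S ✓

v_R_max = 9/20 m/s = 0.4500 m/s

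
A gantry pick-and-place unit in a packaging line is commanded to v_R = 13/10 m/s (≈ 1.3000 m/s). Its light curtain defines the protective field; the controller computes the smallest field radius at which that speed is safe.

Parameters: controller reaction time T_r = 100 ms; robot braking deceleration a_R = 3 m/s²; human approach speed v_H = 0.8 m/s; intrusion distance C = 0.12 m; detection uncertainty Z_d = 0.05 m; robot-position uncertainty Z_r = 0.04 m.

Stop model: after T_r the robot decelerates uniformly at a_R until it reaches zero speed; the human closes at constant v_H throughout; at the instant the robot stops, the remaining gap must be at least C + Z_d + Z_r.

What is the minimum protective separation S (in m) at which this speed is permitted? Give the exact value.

braking lasts T_s = (13/10)/3 = 0.4333 s
reaction-phase robot travel = 1.3000·0.1000 = 0.1300 m
robot covers 1.3000·0.4333 − ½·3.0000·0.4333² = 0.2817 m while stopping
human closes 0.8000·0.5333 = 0.4267 m
residual clearance needed = 0.1200+0.0500+0.0400 = 0.2100 m
S_min ≈ 0.1300+0.2817+0.4267+0.2100  ⇒  S_min = 629/600 m

S_min = 629/600 m = 1.0483 m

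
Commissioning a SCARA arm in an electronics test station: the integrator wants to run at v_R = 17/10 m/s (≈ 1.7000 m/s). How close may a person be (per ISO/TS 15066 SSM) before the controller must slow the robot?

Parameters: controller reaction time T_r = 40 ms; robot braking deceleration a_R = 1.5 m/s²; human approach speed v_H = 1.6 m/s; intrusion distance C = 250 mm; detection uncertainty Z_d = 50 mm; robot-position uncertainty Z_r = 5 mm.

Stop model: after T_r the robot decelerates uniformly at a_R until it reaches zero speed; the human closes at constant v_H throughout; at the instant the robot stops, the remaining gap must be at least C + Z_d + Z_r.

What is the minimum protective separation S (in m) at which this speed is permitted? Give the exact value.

stop time T_s = (17/10)/(3/2) = 1.1333 s
robot covers v_R·T_r = 1.7000·0.0400 = 0.0680 m before braking
braking distance = 1.7000²/(2·1.5000) = 0.9633 m
person approaches 1.6000·(0.0400+1.1333) = 1.8773 m
C+Z_d+Z_r = 0.2500+0.0500+0.0050 = 0.3050 m
S_min ≈ 0.0680+0.9633+1.8773+0.3050  ⇒  S_min = 9641/3000 m

S_min = 9641/3000 m = 3.2137 m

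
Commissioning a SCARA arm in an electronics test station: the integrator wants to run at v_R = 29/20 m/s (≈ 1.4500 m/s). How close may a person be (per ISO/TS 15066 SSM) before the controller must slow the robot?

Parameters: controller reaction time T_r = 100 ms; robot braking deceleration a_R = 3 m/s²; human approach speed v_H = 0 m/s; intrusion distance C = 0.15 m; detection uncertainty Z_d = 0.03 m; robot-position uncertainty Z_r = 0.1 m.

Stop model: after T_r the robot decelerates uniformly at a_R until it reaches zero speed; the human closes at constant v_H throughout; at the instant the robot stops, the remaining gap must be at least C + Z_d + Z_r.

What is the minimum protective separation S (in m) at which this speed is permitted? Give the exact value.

T_s = v_R/a_R = (29/20)/3 = 0.4833 s
robot in T_r: 1.4500·0.1000 = 0.1450 m
robot under decel: 1.4500²/(2·3.0000) = 0.3504 m
person approaches 0.0000·(0.1000+0.4833) = 0.0000 m
C+Z_d+Z_r = 0.1500+0.0300+0.1000 = 0.2800 m
S_min ≈ 0.1450+0.3504+0.0000+0.2800  ⇒  S_min = 1861/2400 m

S_min = 1861/2400 m = 0.7754 m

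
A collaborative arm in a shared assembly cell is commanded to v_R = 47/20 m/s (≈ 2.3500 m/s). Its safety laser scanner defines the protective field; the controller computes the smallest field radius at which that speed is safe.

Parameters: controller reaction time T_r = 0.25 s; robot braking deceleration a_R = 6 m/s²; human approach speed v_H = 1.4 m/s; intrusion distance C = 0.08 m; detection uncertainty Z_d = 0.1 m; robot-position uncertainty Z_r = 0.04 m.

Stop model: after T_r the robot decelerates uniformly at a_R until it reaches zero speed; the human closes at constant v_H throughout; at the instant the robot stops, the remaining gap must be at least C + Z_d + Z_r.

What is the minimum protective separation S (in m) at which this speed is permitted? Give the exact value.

S_min = 10397/4800 m = 2.1660 m

braking lasts T_s = (47/20)/6 = 0.3917 s
robot covers v_R·T_r = 2.3500·0.2500 = 0.5875 m before braking
braking distance = 2.3500²/(2·6.0000) = 0.4602 m
person approaches 1.4000·(0.2500+0.3917) = 0.8983 m
C+Z_d+Z_r = 0.0800+0.1000+0.0400 = 0.2200 m
S_min ≈ 0.5875+0.4602+0.8983+0.2200  ⇒  S_min = 10397/4800 m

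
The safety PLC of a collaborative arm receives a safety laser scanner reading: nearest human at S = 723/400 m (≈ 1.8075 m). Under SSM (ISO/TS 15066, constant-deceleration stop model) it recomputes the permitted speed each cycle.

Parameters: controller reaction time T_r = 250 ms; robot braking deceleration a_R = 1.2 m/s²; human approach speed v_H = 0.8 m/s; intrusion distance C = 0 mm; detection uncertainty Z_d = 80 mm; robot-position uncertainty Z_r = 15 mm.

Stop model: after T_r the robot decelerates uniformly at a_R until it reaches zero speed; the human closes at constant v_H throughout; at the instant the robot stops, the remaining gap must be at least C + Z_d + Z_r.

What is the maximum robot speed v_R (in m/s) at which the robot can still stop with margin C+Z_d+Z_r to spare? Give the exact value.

v_R_max = 11/10 m/s = 1.1000 m/s

quadratic (5/12)·v² + (11/12)·v + (-121/80) = 0
  disc = (11/12)² − 4·(5/12)·(-121/80) = 121/36 ; √disc = 11/6
  v_R = (−(11/12) + 11/6) / (2·(5/12)) = 11/10 m/s
check:
braking lasts T_s = (11/10)/(6/5) = 0.9167 s
robot covers v_R·T_r = 1.1000·0.2500 = 0.2750 m before braking
braking distance = 1.1000²/(2·1.2000) = 0.5042 m
human closes 0.8000·1.1667 = 0.9333 m
residual clearance needed = 0.0000+0.0800+0.0150 = 0.0950 m
sum ≈ 0.2750+0.5042+0.9333+0.0950 ≈ 1.8075 m = S ✓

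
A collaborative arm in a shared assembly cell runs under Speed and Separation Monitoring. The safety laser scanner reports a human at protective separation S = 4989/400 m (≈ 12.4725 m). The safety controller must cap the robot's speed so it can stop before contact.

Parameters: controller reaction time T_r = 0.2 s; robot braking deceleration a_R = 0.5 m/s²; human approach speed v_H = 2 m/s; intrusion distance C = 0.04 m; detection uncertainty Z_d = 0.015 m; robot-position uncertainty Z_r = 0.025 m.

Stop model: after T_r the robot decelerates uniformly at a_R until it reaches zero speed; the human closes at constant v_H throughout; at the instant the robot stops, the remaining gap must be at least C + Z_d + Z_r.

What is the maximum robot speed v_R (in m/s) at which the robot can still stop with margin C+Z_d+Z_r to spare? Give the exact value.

v_R_max = 39/20 m/s = 1.9500 m/s

quadratic (1)·v² + (21/5)·v + (-4797/400) = 0
  disc = (21/5)² − 4·(1)·(-4797/400) = 6561/100 ; √disc = 81/10
  v_R = (−(21/5) + 81/10) / (2·(1)) = 39/20 m/s
check:
T_s = v_R/a_R = (39/20)/(1/2) = 3.9000 s
robot covers v_R·T_r = 1.9500·0.2000 = 0.3900 m before braking
robot under decel: 1.9500²/(2·0.5000) = 3.8025 m
person approaches 2.0000·(0.2000+3.9000) = 8.2000 m
margins: 0.0400+0.0150+0.0250 = 0.0800 m
sum ≈ 0.3900+3.8025+8.2000+0.0800 ≈ 12.4725 m = S ✓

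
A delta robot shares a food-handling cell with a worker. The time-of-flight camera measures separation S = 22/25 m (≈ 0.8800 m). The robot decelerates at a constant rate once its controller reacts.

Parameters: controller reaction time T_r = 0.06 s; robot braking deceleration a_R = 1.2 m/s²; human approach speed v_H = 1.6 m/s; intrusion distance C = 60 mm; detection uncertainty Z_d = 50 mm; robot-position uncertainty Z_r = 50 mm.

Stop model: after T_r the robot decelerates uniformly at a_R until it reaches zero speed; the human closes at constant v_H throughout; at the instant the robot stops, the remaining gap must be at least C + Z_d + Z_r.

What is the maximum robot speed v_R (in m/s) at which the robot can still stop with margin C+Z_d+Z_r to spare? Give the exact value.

v_R_max = 2/5 m/s = 0.4000 m/s

quadratic (5/12)·v² + (209/150)·v + (-78/125) = 0
  disc = (209/150)² − 4·(5/12)·(-78/125) = 67081/22500 ; √disc = 259/150
  v_R = (−(209/150) + 259/150) / (2·(5/12)) = 2/5 m/s
check:
stop time T_s = (2/5)/(6/5) = 0.3333 s
robot covers v_R·T_r = 0.4000·0.0600 = 0.0240 m before braking
braking distance = 0.4000²/(2·1.2000) = 0.0667 m
human over T_r+T_s: 1.6000·(0.0600+0.3333) = 0.6293 m
residual clearance needed = 0.0600+0.0500+0.0500 = 0.1600 m
sum ≈ 0.0240+0.0667+0.6293+0.1600 ≈ 0.8800 m = S ✓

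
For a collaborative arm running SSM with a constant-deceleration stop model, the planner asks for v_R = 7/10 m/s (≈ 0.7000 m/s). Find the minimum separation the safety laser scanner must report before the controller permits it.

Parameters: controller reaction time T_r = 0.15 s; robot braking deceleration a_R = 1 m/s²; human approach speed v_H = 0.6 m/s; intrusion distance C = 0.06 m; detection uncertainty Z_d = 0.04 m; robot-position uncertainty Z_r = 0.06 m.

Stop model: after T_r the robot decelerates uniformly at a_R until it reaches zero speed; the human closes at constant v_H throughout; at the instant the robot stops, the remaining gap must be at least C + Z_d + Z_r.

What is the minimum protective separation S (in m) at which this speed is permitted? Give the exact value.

S_min = 51/50 m = 1.0200 m

braking lasts T_s = (7/10)/1 = 0.7000 s
robot covers v_R·T_r = 0.7000·0.1500 = 0.1050 m before braking
robot covers 0.7000·0.7000 − ½·1.0000·0.7000² = 0.2450 m while stopping
human over T_r+T_s: 0.6000·(0.1500+0.7000) = 0.5100 m
residual clearance needed = 0.0600+0.0400+0.0600 = 0.1600 m
S_min ≈ 0.1050+0.2450+0.5100+0.1600  ⇒  S_min = 51/50 m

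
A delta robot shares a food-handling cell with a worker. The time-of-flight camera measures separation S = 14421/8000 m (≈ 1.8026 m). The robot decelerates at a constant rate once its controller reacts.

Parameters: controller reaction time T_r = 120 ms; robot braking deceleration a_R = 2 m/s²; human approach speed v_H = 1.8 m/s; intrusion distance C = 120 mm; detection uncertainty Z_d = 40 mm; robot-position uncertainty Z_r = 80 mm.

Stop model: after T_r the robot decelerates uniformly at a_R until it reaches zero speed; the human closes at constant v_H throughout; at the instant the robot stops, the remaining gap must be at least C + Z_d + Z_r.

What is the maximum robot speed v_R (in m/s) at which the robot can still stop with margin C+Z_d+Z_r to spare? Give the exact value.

v_R_max = 21/20 m/s = 1.0500 m/s

quadratic (1/4)·v² + (51/50)·v + (-10773/8000) = 0
  disc = (51/50)² − 4·(1/4)·(-10773/8000) = 95481/40000 ; √disc = 309/200
  v_R = (−(51/50) + 309/200) / (2·(1/4)) = 21/20 m/s
check:
stop time T_s = (21/20)/2 = 0.5250 s
robot in T_r: 1.0500·0.1200 = 0.1260 m
braking distance = 1.0500²/(2·2.0000) = 0.2756 m
human closes 1.8000·0.6450 = 1.1610 m
C+Z_d+Z_r = 0.1200+0.0400+0.0800 = 0.2400 m
sum ≈ 0.1260+0.2756+1.1610+0.2400 ≈ 1.8026 m = S ✓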